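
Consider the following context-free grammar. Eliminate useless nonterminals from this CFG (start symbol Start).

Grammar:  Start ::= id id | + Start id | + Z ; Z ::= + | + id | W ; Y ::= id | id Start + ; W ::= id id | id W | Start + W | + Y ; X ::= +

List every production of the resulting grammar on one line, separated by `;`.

Generating nonterminals: {Start, W, X, Y, Z}.
Reachable from Start after that: {Start, W, Y, Z}.
Removed useless symbols: {X} and every production mentioning them.

Start ::= id id | + Start id | + Z; Z ::= + | + id | W; Y ::= id | id Start +; W ::= id id | id W | Start + W | + Y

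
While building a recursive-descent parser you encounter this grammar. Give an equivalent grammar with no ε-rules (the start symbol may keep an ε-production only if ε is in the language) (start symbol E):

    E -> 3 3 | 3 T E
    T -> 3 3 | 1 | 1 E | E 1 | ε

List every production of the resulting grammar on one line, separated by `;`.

E -> 3 3 | 3 T E | 3 E; T -> 3 3 | 1 | 1 E | E 1

Nullable set = {T}.
ε ∉ L(G), so no ε-production is kept.
For each production, add variants omitting each subset of nullable occurrences: E → 3 T E gives 3 T E | 3 E.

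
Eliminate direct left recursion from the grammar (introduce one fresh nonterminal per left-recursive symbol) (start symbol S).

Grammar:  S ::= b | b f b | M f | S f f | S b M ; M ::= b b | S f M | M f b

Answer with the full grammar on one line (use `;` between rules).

S ::= b S' | b f b S' | M f S'; M ::= b b M' | S f M M'; S' ::= f f S' | b M S' | ε; M' ::= f b M' | ε

Left recursion appears on S, M.
For S: α = {f f, b M}, β = {b, b f b, M f}. Rewrite as S → β S' and S' → α S' | ε.
For M: α = {f b}, β = {b b, S f M}. Rewrite as M → β M' and M' → α M' | ε.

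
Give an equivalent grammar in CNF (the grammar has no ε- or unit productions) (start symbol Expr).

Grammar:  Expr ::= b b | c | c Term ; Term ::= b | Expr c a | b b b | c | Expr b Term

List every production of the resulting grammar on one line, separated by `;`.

Introduce a nonterminal for each terminal appearing in a rule of length ≥ 2: X1 → b, X2 → c, X3 → a.
Binarize each right-hand side of length ≥ 3 by chaining fresh nonterminals (Y1, Y2, …): affected rules were Term → Expr X2 X3; Term → X1 X1 X1; Term → Expr X1 Term.

Expr ::= X1 X1 | c | X2 Term; Term ::= b | Expr Y1 | X1 Y2 | c | Expr Y3; X1 ::= b; X2 ::= c; X3 ::= a; Y1 ::= X2 X3; Y2 ::= X1 X1; Y3 ::= X1 Term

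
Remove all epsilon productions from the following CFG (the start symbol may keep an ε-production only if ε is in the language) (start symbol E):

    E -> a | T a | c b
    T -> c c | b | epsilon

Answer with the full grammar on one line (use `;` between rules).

The nullable symbols are {T}.
ε ∉ L(G), so no ε-production is kept.

E -> a | T a | c b; T -> c c | b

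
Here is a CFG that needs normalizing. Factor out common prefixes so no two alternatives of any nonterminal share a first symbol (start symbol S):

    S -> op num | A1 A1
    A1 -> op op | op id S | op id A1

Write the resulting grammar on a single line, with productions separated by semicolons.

A1 has alternatives sharing prefix 'op': factor to A1 → op A1' with A1' → op | id S | id A1.
A1' has alternatives sharing prefix 'id': factor to A1' → id A1'' with A1'' → S | A1.

S -> op num | A1 A1; A1 -> op A1'; A1' -> op | id A1''; A1'' -> S | A1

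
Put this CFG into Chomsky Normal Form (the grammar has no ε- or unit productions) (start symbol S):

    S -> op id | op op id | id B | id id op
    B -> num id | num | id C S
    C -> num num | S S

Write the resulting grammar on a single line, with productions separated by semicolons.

Introduce a nonterminal for each terminal appearing in a rule of length ≥ 2: X1 → op, X2 → id, X3 → num.
Binarize each right-hand side of length ≥ 3 by chaining fresh nonterminals (Y1, Y2, …): affected rules were S → X1 X1 X2; S → X2 X2 X1; B → X2 C S.

S -> X1 X2 | X1 Y1 | X2 B | X2 Y2; B -> X3 X2 | num | X2 Y3; C -> X3 X3 | S S; X1 -> op; X2 -> id; X3 -> num; Y1 -> X1 X2; Y2 -> X2 X1; Y3 -> C S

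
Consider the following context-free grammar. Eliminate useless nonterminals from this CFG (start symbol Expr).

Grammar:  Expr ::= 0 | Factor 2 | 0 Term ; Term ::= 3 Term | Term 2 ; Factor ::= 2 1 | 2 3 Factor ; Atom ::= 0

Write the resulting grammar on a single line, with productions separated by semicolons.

Generating nonterminals: {Atom, Expr, Factor}.
Reachable from Expr after that: {Expr, Factor}.
Removed useless symbols: {Atom, Term} and every production mentioning them.

Expr ::= 0 | Factor 2; Factor ::= 2 1 | 2 3 Factor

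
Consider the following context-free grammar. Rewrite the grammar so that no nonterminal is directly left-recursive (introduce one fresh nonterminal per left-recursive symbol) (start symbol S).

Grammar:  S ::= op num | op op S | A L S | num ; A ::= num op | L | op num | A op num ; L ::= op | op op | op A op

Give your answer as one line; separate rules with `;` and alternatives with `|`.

A is directly left-recursive.
For A: α = {op num}, β = {num op, L, op num}. Rewrite as A → β A' and A' → α A' | ε.

S ::= op num | op op S | A L S | num; A ::= num op A' | L A' | op num A'; L ::= op | op op | op A op; A' ::= op num A' | ε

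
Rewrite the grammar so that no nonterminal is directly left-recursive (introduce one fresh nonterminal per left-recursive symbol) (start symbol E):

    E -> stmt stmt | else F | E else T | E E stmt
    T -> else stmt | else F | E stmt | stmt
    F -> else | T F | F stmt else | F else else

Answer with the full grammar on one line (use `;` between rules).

Directly left-recursive nonterminals: E, F.
For E: α = {else T, E stmt}, β = {stmt stmt, else F}. Rewrite as E → β E' and E' → α E' | ε.
For F: α = {stmt else, else else}, β = {else, T F}. Rewrite as F → β F' and F' → α F' | ε.

E -> stmt stmt E' | else F E'; T -> else stmt | else F | E stmt | stmt; F -> else F' | T F F'; E' -> else T E' | E stmt E' | eps; F' -> stmt else F' | else else F' | eps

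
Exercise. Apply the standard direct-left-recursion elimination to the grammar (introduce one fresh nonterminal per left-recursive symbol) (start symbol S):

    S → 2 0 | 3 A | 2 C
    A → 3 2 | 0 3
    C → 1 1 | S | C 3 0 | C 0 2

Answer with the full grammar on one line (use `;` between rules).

S → 2 0 | 3 A | 2 C; A → 3 2 | 0 3; C → 1 1 C' | S C'; C' → 3 0 C' | 0 2 C' | ε

Directly left-recursive nonterminal: C.
For C: α = {3 0, 0 2}, β = {1 1, S}. Rewrite as C → β C' and C' → α C' | ε.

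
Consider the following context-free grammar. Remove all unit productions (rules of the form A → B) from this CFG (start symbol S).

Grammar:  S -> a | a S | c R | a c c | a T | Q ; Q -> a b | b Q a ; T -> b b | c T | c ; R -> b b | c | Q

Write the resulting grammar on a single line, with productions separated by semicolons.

Unit pairs: R ⇒* {Q}; S ⇒* {Q}.
Replace each nonterminal's rules with the union of the non-unit rules of every nonterminal it unit-derives.

S -> a | a S | c R | a c c | a T | a b | b Q a; Q -> a b | b Q a; T -> b b | c T | c; R -> a b | b Q a | b b | c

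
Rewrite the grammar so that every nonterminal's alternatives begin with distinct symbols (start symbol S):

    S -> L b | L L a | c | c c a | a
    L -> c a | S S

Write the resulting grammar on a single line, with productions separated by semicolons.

S -> a | L S' | c S''; L -> c a | S S; S' -> b | L a; S'' -> ε | c a

S has alternatives sharing prefix 'L': factor to S → L S' with S' → b | L a.
S has alternatives sharing prefix 'c': factor to S → c S'' with S'' → ε | c a.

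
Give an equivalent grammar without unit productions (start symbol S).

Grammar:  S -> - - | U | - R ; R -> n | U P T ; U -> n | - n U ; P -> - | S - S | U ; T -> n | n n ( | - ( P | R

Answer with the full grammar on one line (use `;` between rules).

Unit pairs: P ⇒* {U}; S ⇒* {U}; T ⇒* {R}.
Replace each nonterminal's rules with the union of the non-unit rules of every nonterminal it unit-derives.

S -> n | - n U | - - | - R; R -> n | U P T; U -> n | - n U; P -> n | - n U | - | S - S; T -> n | U P T | n n ( | - ( P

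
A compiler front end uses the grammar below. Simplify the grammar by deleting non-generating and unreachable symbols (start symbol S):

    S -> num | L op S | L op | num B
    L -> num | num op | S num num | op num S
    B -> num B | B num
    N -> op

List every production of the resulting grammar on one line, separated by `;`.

S -> num | L op S | L op; L -> num | num op | S num num | op num S

Generating nonterminals: {L, N, S}.
Reachable from S after that: {L, S}.
Removed useless symbols: {B, N} and every production mentioning them.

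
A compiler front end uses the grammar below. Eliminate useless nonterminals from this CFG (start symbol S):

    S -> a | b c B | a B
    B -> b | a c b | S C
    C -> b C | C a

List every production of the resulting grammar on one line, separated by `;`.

Generating nonterminals: {B, S}.
Reachable from S after that: {B, S}.
Removed useless symbols: {C} and every production mentioning them.

S -> a | b c B | a B; B -> b | a c b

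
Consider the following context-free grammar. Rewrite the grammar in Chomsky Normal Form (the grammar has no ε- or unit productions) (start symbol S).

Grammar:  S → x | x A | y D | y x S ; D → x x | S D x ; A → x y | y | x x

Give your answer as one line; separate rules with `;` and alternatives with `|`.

Introduce a nonterminal for each terminal appearing in a rule of length ≥ 2: X1 → x, X2 → y.
Binarize each right-hand side of length ≥ 3 by chaining fresh nonterminals (Y1, Y2, …): affected rules were S → X2 X1 S; D → S D X1.

S → x | X1 A | X2 D | X2 Y1; D → X1 X1 | S Y2; A → X1 X2 | y | X1 X1; X1 → x; X2 → y; Y1 → X1 S; Y2 → D X1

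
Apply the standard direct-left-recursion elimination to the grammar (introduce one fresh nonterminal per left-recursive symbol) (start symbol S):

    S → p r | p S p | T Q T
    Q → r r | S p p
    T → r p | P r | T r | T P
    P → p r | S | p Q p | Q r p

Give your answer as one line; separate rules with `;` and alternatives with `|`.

Directly left-recursive nonterminal: T.
For T: α = {r, P}, β = {r p, P r}. Rewrite as T → β T' and T' → α T' | ε.

S → p r | p S p | T Q T; Q → r r | S p p; T → r p T' | P r T'; P → p r | S | p Q p | Q r p; T' → r T' | P T' | epsilon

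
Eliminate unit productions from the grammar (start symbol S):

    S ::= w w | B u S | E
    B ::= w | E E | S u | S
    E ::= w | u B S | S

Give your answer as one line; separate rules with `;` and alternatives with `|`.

Unit pairs: B ⇒* {E, S}; E ⇒* {S}; S ⇒* {E}.
For every A with A ⇒* B via unit rules, add B's non-unit alternatives to A; then delete every rule of the form X → Y.

S ::= w | u B S | w w | B u S; B ::= w | E E | S u | u B S | w w | B u S; E ::= w | u B S | w w | B u S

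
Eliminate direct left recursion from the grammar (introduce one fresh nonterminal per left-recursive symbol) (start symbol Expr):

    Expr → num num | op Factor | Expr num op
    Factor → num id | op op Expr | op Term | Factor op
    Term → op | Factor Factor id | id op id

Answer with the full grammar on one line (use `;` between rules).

Expr, Factor are directly left-recursive.
For Expr: α = {num op}, β = {num num, op Factor}. Rewrite as Expr → β Expr1 and Expr1 → α Expr1 | ε.
For Factor: α = {op}, β = {num id, op op Expr, op Term}. Rewrite as Factor → β Factor1 and Factor1 → α Factor1 | ε.

Expr → num num Expr1 | op Factor Expr1; Factor → num id Factor1 | op op Expr Factor1 | op Term Factor1; Term → op | Factor Factor id | id op id; Expr1 → num op Expr1 | ε; Factor1 → op Factor1 | ε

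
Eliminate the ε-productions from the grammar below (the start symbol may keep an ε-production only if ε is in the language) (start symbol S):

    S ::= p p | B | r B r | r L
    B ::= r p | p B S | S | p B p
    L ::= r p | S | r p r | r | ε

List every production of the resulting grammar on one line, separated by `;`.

S ::= p p | B | r B r | r L | r; B ::= r p | p B S | S | p B p; L ::= r p | S | r p r | r

Nullable set = {L}.
ε ∉ L(G), so no ε-production is kept.
Add the nullable-subset variants: S → r L gives r L | r.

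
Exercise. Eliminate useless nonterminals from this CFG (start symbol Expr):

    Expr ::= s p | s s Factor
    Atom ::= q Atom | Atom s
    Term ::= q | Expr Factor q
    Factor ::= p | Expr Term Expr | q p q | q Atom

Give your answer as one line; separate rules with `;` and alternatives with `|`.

Generating nonterminals: {Expr, Factor, Term}.
Reachable from Expr after that: {Expr, Factor, Term}.
Removed useless symbols: {Atom} and every production mentioning them.

Expr ::= s p | s s Factor; Term ::= q | Expr Factor q; Factor ::= p | Expr Term Expr | q p q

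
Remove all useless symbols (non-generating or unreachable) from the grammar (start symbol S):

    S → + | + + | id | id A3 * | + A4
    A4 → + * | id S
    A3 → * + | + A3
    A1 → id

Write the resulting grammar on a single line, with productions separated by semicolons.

Generating nonterminals: {A1, A3, A4, S}.
Reachable from S after that: {A3, A4, S}.
Removed useless symbols: {A1} and every production mentioning them.

S → + | + + | id | id A3 * | + A4; A4 → + * | id S; A3 → * + | + A3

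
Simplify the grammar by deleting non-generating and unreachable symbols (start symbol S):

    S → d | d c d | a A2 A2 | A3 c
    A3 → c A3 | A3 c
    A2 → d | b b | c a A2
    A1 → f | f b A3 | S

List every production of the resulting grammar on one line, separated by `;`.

Generating nonterminals: {A1, A2, S}.
Reachable from S after that: {A2, S}.
Removed useless symbols: {A1, A3} and every production mentioning them.

S → d | d c d | a A2 A2; A2 → d | b b | c a A2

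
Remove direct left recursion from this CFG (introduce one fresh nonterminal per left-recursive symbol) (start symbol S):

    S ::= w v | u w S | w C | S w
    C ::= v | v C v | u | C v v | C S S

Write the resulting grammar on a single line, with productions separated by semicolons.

S ::= w v S' | u w S S' | w C S'; C ::= v C' | v C v C' | u C'; S' ::= w S' | ε; C' ::= v v C' | S S C' | ε

Directly left-recursive nonterminals: S, C.
For S: α = {w}, β = {w v, u w S, w C}. Rewrite as S → β S' and S' → α S' | ε.
For C: α = {v v, S S}, β = {v, v C v, u}. Rewrite as C → β C' and C' → α C' | ε.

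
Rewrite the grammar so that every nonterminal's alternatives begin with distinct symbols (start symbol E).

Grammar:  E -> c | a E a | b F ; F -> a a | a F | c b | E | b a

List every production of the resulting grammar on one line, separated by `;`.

F has alternatives sharing prefix 'a': factor to F → a F' with F' → a | F.

E -> c | a E a | b F; F -> c b | E | b a | a F'; F' -> a | F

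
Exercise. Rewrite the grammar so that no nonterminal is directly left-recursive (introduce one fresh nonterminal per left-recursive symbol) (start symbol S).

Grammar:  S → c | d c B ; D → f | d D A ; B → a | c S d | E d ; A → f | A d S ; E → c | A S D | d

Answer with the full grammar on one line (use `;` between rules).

Directly left-recursive nonterminal: A.
For A: α = {d S}, β = {f}. Rewrite as A → β A' and A' → α A' | ε.

S → c | d c B; D → f | d D A; B → a | c S d | E d; A → f A'; E → c | A S D | d; A' → d S A' | ε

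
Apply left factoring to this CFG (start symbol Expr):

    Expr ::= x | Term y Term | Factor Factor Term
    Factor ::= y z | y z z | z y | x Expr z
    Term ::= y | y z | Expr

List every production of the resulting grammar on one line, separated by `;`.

Expr ::= x | Term y Term | Factor Factor Term; Factor ::= z y | x Expr z | y z Factor1; Term ::= Expr | y Term1; Factor1 ::= ε | z; Term1 ::= ε | z

Factor has alternatives sharing prefix 'y z': factor to Factor → y z Factor1 with Factor1 → ε | z.
Term has alternatives sharing prefix 'y': factor to Term → y Term1 with Term1 → ε | z.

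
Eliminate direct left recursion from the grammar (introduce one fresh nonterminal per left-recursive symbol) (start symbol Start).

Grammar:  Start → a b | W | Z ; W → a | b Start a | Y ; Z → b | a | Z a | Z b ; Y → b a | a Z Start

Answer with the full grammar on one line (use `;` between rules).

Left recursion appears on Z.
For Z: α = {a, b}, β = {b, a}. Rewrite as Z → β Z1 and Z1 → α Z1 | ε.

Start → a b | W | Z; W → a | b Start a | Y; Z → b Z1 | a Z1; Y → b a | a Z Start; Z1 → a Z1 | b Z1 | epsilon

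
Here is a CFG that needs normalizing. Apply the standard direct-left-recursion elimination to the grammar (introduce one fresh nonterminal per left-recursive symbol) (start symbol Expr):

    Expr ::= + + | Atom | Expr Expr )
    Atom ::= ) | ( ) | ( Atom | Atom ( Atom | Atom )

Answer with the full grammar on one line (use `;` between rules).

Left recursion appears on Expr, Atom.
For Expr: α = {Expr )}, β = {+ +, Atom}. Rewrite as Expr → β Expr1 and Expr1 → α Expr1 | ε.
For Atom: α = {( Atom, )}, β = {), ( ), ( Atom}. Rewrite as Atom → β Atom1 and Atom1 → α Atom1 | ε.

Expr ::= + + Expr1 | Atom Expr1; Atom ::= ) Atom1 | ( ) Atom1 | ( Atom Atom1; Expr1 ::= Expr ) Expr1 | ε; Atom1 ::= ( Atom Atom1 | ) Atom1 | ε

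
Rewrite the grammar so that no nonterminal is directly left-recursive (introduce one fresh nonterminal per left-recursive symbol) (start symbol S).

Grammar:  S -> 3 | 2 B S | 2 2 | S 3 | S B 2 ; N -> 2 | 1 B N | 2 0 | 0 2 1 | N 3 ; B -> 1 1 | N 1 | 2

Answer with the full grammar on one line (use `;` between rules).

S -> 3 S' | 2 B S S' | 2 2 S'; N -> 2 N' | 1 B N N' | 2 0 N' | 0 2 1 N'; B -> 1 1 | N 1 | 2; S' -> 3 S' | B 2 S' | ε; N' -> 3 N' | ε

S, N are directly left-recursive.
For S: α = {3, B 2}, β = {3, 2 B S, 2 2}. Rewrite as S → β S' and S' → α S' | ε.
For N: α = {3}, β = {2, 1 B N, 2 0, 0 2 1}. Rewrite as N → β N' and N' → α N' | ε.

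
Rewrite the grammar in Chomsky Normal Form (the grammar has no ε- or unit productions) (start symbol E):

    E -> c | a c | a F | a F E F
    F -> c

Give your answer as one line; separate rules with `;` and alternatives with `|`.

E -> c | X1 X2 | X1 F | X1 Y1; F -> c; X1 -> a; X2 -> c; Y1 -> F Y2; Y2 -> E F

Introduce a nonterminal for each terminal appearing in a rule of length ≥ 2: X1 → a, X2 → c.
Binarize each right-hand side of length ≥ 3 by chaining fresh nonterminals (Y1, Y2, …): affected rules were E → X1 F E F.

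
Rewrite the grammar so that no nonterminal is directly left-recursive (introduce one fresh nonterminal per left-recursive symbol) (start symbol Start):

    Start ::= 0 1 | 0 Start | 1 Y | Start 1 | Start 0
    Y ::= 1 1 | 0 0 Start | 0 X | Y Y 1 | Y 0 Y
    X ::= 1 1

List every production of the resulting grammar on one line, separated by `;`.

Start, Y are directly left-recursive.
For Start: α = {1, 0}, β = {0 1, 0 Start, 1 Y}. Rewrite as Start → β Start1 and Start1 → α Start1 | ε.
For Y: α = {Y 1, 0 Y}, β = {1 1, 0 0 Start, 0 X}. Rewrite as Y → β Y1 and Y1 → α Y1 | ε.

Start ::= 0 1 Start1 | 0 Start Start1 | 1 Y Start1; Y ::= 1 1 Y1 | 0 0 Start Y1 | 0 X Y1; X ::= 1 1; Start1 ::= 1 Start1 | 0 Start1 | ε; Y1 ::= Y 1 Y1 | 0 Y Y1 | ε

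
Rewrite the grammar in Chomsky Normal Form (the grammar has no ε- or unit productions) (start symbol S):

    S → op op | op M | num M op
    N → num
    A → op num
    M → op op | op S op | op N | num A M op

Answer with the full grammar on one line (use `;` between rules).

S → X1 X1 | X1 M | X2 Y1; N → num; A → X1 X2; M → X1 X1 | X1 Y2 | X1 N | X2 Y3; X1 → op; X2 → num; Y1 → M X1; Y2 → S X1; Y3 → A Y4; Y4 → M X1

Introduce a nonterminal for each terminal appearing in a rule of length ≥ 2: X1 → op, X2 → num.
Binarize each right-hand side of length ≥ 3 by chaining fresh nonterminals (Y1, Y2, …): affected rules were S → X2 M X1; M → X1 S X1; M → X2 A M X1.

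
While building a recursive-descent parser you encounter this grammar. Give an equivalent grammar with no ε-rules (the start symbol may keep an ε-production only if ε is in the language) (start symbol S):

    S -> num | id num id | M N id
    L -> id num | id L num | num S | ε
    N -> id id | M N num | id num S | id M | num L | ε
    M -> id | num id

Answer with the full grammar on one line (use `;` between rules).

S -> num | id num id | M N id | M id; L -> id num | id L num | num S; N -> id id | M N num | M num | id num S | id M | num L | num; M -> id | num id

Nullable nonterminals: {L, N}.
ε ∉ L(G), so no ε-production is kept.
For each production, add variants omitting each subset of nullable occurrences: S → M N id gives M N id | M id. N → M N num gives M N num | M num. N → num L gives num L | num.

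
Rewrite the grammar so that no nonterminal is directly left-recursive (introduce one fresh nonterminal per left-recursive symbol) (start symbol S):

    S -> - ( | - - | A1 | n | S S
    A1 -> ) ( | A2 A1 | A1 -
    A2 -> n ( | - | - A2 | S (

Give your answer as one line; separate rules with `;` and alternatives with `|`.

S -> - ( S' | - - S' | A1 S' | n S'; A1 -> ) ( A1' | A2 A1 A1'; A2 -> n ( | - | - A2 | S (; S' -> S S' | ε; A1' -> - A1' | ε

Directly left-recursive nonterminals: S, A1.
For S: α = {S}, β = {- (, - -, A1, n}. Rewrite as S → β S' and S' → α S' | ε.
For A1: α = {-}, β = {) (, A2 A1}. Rewrite as A1 → β A1' and A1' → α A1' | ε.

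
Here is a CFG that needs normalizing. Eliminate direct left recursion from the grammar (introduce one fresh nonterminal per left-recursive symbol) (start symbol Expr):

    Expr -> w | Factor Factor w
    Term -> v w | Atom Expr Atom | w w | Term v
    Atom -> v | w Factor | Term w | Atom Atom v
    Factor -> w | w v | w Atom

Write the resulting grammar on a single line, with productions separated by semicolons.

Directly left-recursive nonterminals: Term, Atom.
For Term: α = {v}, β = {v w, Atom Expr Atom, w w}. Rewrite as Term → β Term1 and Term1 → α Term1 | ε.
For Atom: α = {Atom v}, β = {v, w Factor, Term w}. Rewrite as Atom → β Atom1 and Atom1 → α Atom1 | ε.

Expr -> w | Factor Factor w; Term -> v w Term1 | Atom Expr Atom Term1 | w w Term1; Atom -> v Atom1 | w Factor Atom1 | Term w Atom1; Factor -> w | w v | w Atom; Term1 -> v Term1 | epsilon; Atom1 -> Atom v Atom1 | epsilon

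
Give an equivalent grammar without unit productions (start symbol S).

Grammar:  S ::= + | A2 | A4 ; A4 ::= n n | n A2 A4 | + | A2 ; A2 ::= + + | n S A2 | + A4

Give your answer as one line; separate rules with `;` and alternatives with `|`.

S ::= n n | n A2 A4 | + | + + | n S A2 | + A4; A4 ::= n n | n A2 A4 | + | + + | n S A2 | + A4; A2 ::= + + | n S A2 | + A4

Unit pairs: A4 ⇒* {A2}; S ⇒* {A2, A4}.
For each unit pair (A, B), copy every non-unit production of B to A, then drop all unit productions.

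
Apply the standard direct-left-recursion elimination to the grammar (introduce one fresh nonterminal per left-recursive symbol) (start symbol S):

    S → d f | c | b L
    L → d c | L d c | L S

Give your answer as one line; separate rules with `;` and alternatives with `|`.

S → d f | c | b L; L → d c L'; L' → d c L' | S L' | ε

L is directly left-recursive.
For L: α = {d c, S}, β = {d c}. Rewrite as L → β L' and L' → α L' | ε.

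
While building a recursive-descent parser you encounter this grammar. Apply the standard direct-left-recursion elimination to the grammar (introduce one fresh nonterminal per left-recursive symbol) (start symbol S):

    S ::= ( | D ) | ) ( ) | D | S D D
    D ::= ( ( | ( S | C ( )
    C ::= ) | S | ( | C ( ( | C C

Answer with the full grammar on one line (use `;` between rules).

Directly left-recursive nonterminals: S, C.
For S: α = {D D}, β = {(, D ), ) ( ), D}. Rewrite as S → β S' and S' → α S' | ε.
For C: α = {( (, C}, β = {), S, (}. Rewrite as C → β C' and C' → α C' | ε.

S ::= ( S' | D ) S' | ) ( ) S' | D S'; D ::= ( ( | ( S | C ( ); C ::= ) C' | S C' | ( C'; S' ::= D D S' | ε; C' ::= ( ( C' | C C' | ε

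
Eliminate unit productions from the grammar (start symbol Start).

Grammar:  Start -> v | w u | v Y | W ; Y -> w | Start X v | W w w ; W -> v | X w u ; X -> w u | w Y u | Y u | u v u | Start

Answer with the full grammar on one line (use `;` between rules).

Unit pairs: Start ⇒* {W}; X ⇒* {Start, W}.
Replace each nonterminal's rules with the union of the non-unit rules of every nonterminal it unit-derives.

Start -> v | w u | v Y | X w u; Y -> w | Start X v | W w w; W -> v | X w u; X -> v | w u | v Y | w Y u | Y u | u v u | X w u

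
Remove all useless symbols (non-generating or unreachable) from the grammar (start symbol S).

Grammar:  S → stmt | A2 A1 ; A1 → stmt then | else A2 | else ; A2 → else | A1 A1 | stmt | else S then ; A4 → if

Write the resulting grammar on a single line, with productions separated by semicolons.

Generating nonterminals: {A1, A2, A4, S}.
Reachable from S after that: {A1, A2, S}.
Removed useless symbols: {A4} and every production mentioning them.

S → stmt | A2 A1; A1 → stmt then | else A2 | else; A2 → else | A1 A1 | stmt | else S then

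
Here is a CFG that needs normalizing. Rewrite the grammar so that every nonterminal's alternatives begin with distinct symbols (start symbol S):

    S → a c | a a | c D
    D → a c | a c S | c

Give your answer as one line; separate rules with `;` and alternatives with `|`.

S has alternatives sharing prefix 'a': factor to S → a S' with S' → c | a.
D has alternatives sharing prefix 'a c': factor to D → a c D' with D' → ε | S.

S → c D | a S'; D → c | a c D'; S' → c | a; D' → epsilon | S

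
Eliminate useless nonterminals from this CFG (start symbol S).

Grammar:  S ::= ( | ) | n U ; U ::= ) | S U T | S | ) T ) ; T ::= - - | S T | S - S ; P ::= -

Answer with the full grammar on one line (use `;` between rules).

S ::= ( | ) | n U; U ::= ) | S U T | S | ) T ); T ::= - - | S T | S - S

Generating nonterminals: {P, S, T, U}.
Reachable from S after that: {S, T, U}.
Removed useless symbols: {P} and every production mentioning them.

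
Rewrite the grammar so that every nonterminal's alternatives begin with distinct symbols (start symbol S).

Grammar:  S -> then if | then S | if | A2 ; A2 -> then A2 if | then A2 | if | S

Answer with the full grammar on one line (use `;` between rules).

S -> if | A2 | then S'; A2 -> if | S | then A2 A2'; S' -> if | S; A2' -> if | ε

S has alternatives sharing prefix 'then': factor to S → then S' with S' → if | S.
A2 has alternatives sharing prefix 'then A2': factor to A2 → then A2 A2' with A2' → if | ε.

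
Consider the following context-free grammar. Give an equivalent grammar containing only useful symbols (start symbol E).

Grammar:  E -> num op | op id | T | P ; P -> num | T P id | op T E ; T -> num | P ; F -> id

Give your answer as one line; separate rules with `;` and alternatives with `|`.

Generating nonterminals: {E, F, P, T}.
Reachable from E after that: {E, P, T}.
Removed useless symbols: {F} and every production mentioning them.

E -> num op | op id | T | P; P -> num | T P id | op T E; T -> num | P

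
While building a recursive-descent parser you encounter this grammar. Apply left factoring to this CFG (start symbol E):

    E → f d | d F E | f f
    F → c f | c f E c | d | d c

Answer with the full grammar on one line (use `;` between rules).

E has alternatives sharing prefix 'f': factor to E → f E' with E' → d | f.
F has alternatives sharing prefix 'c f': factor to F → c f F' with F' → ε | E c.
F has alternatives sharing prefix 'd': factor to F → d F'' with F'' → ε | c.

E → d F E | f E'; F → c f F' | d F''; E' → d | f; F' → eps | E c; F'' → eps | c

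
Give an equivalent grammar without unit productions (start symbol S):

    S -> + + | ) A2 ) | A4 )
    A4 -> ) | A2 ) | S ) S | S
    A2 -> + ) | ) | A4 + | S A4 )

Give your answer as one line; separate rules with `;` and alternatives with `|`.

S -> + + | ) A2 ) | A4 ); A4 -> ) | A2 ) | S ) S | + + | ) A2 ) | A4 ); A2 -> + ) | ) | A4 + | S A4 )

Unit pairs: A4 ⇒* {S}.
For each unit pair (A, B), copy every non-unit production of B to A, then drop all unit productions.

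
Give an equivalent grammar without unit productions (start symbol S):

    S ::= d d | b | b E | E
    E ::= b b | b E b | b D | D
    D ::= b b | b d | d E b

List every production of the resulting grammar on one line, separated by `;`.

Unit pairs: E ⇒* {D}; S ⇒* {D, E}.
For each unit pair (A, B), copy every non-unit production of B to A, then drop all unit productions.

S ::= b b | b E b | b D | b d | d E b | d d | b | b E; E ::= b b | b E b | b D | b d | d E b; D ::= b b | b d | d E b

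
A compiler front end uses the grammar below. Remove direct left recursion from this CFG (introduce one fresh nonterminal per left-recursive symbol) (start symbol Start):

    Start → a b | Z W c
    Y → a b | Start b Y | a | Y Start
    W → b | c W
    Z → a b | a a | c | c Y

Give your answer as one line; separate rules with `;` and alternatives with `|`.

Directly left-recursive nonterminal: Y.
For Y: α = {Start}, β = {a b, Start b Y, a}. Rewrite as Y → β Y1 and Y1 → α Y1 | ε.

Start → a b | Z W c; Y → a b Y1 | Start b Y Y1 | a Y1; W → b | c W; Z → a b | a a | c | c Y; Y1 → Start Y1 | ε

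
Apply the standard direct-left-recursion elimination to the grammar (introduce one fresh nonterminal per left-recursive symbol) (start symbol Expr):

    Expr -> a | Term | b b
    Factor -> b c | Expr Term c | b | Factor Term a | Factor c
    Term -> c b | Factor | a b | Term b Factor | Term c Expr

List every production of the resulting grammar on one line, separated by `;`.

Expr -> a | Term | b b; Factor -> b c Factor1 | Expr Term c Factor1 | b Factor1; Term -> c b Term1 | Factor Term1 | a b Term1; Factor1 -> Term a Factor1 | c Factor1 | ε; Term1 -> b Factor Term1 | c Expr Term1 | ε

Factor, Term are directly left-recursive.
For Factor: α = {Term a, c}, β = {b c, Expr Term c, b}. Rewrite as Factor → β Factor1 and Factor1 → α Factor1 | ε.
For Term: α = {b Factor, c Expr}, β = {c b, Factor, a b}. Rewrite as Term → β Term1 and Term1 → α Term1 | ε.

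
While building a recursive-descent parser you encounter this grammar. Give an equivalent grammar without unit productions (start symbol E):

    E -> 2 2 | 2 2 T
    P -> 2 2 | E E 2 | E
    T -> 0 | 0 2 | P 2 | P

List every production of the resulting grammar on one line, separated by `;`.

E -> 2 2 | 2 2 T; P -> 2 2 | 2 2 T | E E 2; T -> 2 2 | 2 2 T | E E 2 | 0 | 0 2 | P 2

Unit pairs: P ⇒* {E}; T ⇒* {E, P}.
For each unit pair (A, B), copy every non-unit production of B to A, then drop all unit productions.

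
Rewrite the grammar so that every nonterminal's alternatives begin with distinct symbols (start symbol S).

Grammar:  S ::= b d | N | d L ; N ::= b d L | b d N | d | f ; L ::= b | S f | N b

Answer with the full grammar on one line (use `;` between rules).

N has alternatives sharing prefix 'b d': factor to N → b d N' with N' → L | N.

S ::= b d | N | d L; N ::= d | f | b d N'; L ::= b | S f | N b; N' ::= L | N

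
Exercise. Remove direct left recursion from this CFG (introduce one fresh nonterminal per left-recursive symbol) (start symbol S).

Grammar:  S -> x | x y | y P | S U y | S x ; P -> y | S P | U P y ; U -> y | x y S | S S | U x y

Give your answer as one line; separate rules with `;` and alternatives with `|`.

Directly left-recursive nonterminals: S, U.
For S: α = {U y, x}, β = {x, x y, y P}. Rewrite as S → β S' and S' → α S' | ε.
For U: α = {x y}, β = {y, x y S, S S}. Rewrite as U → β U' and U' → α U' | ε.

S -> x S' | x y S' | y P S'; P -> y | S P | U P y; U -> y U' | x y S U' | S S U'; S' -> U y S' | x S' | ε; U' -> x y U' | ε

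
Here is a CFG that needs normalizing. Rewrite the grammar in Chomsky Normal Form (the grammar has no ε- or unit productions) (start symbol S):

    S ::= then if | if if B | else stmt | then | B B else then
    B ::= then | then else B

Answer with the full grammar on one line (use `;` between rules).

Introduce a nonterminal for each terminal appearing in a rule of length ≥ 2: X1 → then, X2 → if, X3 → else, X4 → stmt.
Binarize each right-hand side of length ≥ 3 by chaining fresh nonterminals (Y1, Y2, …): affected rules were S → X2 X2 B; S → B B X3 X1; B → X1 X3 B.

S ::= X1 X2 | X2 Y1 | X3 X4 | then | B Y2; B ::= then | X1 Y4; X1 ::= then; X2 ::= if; X3 ::= else; X4 ::= stmt; Y1 ::= X2 B; Y2 ::= B Y3; Y3 ::= X3 X1; Y4 ::= X3 B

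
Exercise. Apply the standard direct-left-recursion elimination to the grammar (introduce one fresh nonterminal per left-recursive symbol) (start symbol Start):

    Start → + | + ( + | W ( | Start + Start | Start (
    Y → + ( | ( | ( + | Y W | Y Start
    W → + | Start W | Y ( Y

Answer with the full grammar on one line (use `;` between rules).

Start → + Start1 | + ( + Start1 | W ( Start1; Y → + ( Y1 | ( Y1 | ( + Y1; W → + | Start W | Y ( Y; Start1 → + Start Start1 | ( Start1 | ε; Y1 → W Y1 | Start Y1 | ε

Left recursion appears on Start, Y.
For Start: α = {+ Start, (}, β = {+, + ( +, W (}. Rewrite as Start → β Start1 and Start1 → α Start1 | ε.
For Y: α = {W, Start}, β = {+ (, (, ( +}. Rewrite as Y → β Y1 and Y1 → α Y1 | ε.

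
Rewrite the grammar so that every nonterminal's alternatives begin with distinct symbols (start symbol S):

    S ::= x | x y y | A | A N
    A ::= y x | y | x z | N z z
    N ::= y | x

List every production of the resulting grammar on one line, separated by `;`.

S has alternatives sharing prefix 'x': factor to S → x S' with S' → ε | y y.
S has alternatives sharing prefix 'A': factor to S → A S'' with S'' → ε | N.
A has alternatives sharing prefix 'y': factor to A → y A' with A' → x | ε.

S ::= x S' | A S''; A ::= x z | N z z | y A'; N ::= y | x; S' ::= ε | y y; S'' ::= ε | N; A' ::= x | ε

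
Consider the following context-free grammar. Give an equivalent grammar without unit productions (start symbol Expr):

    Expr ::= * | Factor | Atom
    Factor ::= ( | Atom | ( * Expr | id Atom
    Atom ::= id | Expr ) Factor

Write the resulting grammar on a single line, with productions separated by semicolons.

Expr ::= id | Expr ) Factor | ( | ( * Expr | id Atom | *; Factor ::= id | Expr ) Factor | ( | ( * Expr | id Atom; Atom ::= id | Expr ) Factor

Unit pairs: Expr ⇒* {Atom, Factor}; Factor ⇒* {Atom}.
For every A with A ⇒* B via unit rules, add B's non-unit alternatives to A; then delete every rule of the form X → Y.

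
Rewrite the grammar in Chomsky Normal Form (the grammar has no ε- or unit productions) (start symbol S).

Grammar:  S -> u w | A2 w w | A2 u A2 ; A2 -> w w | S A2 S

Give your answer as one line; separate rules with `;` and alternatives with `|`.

Introduce a nonterminal for each terminal appearing in a rule of length ≥ 2: X1 → u, X2 → w.
Binarize each right-hand side of length ≥ 3 by chaining fresh nonterminals (Y1, Y2, …): affected rules were S → A2 X2 X2; S → A2 X1 A2; A2 → S A2 S.

S -> X1 X2 | A2 Y1 | A2 Y2; A2 -> X2 X2 | S Y3; X1 -> u; X2 -> w; Y1 -> X2 X2; Y2 -> X1 A2; Y3 -> A2 S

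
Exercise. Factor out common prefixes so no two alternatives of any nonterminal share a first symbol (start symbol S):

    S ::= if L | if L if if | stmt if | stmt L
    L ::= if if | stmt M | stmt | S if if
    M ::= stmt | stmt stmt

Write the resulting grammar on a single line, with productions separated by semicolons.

S has alternatives sharing prefix 'if L': factor to S → if L S' with S' → ε | if if.
S has alternatives sharing prefix 'stmt': factor to S → stmt S'' with S'' → if | L.
L has alternatives sharing prefix 'stmt': factor to L → stmt L' with L' → M | ε.
M has alternatives sharing prefix 'stmt': factor to M → stmt M' with M' → ε | stmt.

S ::= if L S' | stmt S''; L ::= if if | S if if | stmt L'; M ::= stmt M'; S' ::= ε | if if; S'' ::= if | L; L' ::= M | ε; M' ::= ε | stmt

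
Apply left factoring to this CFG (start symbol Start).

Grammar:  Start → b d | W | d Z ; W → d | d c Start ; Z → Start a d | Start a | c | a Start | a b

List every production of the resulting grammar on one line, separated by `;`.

W has alternatives sharing prefix 'd': factor to W → d W1 with W1 → ε | c Start.
Z has alternatives sharing prefix 'Start a': factor to Z → Start a Z1 with Z1 → d | ε.
Z has alternatives sharing prefix 'a': factor to Z → a Z2 with Z2 → Start | b.

Start → b d | W | d Z; W → d W1; Z → c | Start a Z1 | a Z2; W1 → ε | c Start; Z1 → d | ε; Z2 → Start | b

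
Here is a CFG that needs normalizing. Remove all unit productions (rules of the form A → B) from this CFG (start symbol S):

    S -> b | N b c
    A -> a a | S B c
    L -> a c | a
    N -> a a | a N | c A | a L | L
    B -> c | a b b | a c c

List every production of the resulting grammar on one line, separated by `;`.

S -> b | N b c; A -> a a | S B c; L -> a c | a; N -> a c | a | a a | a N | c A | a L; B -> c | a b b | a c c

Unit pairs: N ⇒* {L}.
For every A with A ⇒* B via unit rules, add B's non-unit alternatives to A; then delete every rule of the form X → Y.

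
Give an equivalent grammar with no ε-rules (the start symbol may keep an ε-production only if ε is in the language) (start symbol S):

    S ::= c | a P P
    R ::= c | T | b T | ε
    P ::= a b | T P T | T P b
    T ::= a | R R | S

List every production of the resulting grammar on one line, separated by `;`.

S ::= c | a P P; R ::= c | T | b T | b; P ::= a b | T P T | T P | P T | T P b | P b; T ::= a | R R | R | S

Nullable set = {R, T}.
ε ∉ L(G), so no ε-production is kept.
Add the nullable-subset variants: R → b T gives b T | b. P → T P T gives T P T | T P | P T. P → T P b gives T P b | P b. T → R R gives R R | R.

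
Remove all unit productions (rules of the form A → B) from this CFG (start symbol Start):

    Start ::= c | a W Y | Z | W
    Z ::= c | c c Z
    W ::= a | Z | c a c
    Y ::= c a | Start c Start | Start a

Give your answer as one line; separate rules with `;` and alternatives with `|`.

Start ::= c | c c Z | a W Y | a | c a c; Z ::= c | c c Z; W ::= c | c c Z | a | c a c; Y ::= c a | Start c Start | Start a

Unit pairs: Start ⇒* {W, Z}; W ⇒* {Z}.
Replace each nonterminal's rules with the union of the non-unit rules of every nonterminal it unit-derives.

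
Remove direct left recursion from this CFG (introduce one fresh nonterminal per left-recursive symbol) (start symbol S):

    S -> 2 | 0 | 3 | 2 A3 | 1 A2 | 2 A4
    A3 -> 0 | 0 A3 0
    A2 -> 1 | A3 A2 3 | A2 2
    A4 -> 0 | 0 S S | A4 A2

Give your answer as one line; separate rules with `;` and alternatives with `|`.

Left recursion appears on A2, A4.
For A2: α = {2}, β = {1, A3 A2 3}. Rewrite as A2 → β A2' and A2' → α A2' | ε.
For A4: α = {A2}, β = {0, 0 S S}. Rewrite as A4 → β A4' and A4' → α A4' | ε.

S -> 2 | 0 | 3 | 2 A3 | 1 A2 | 2 A4; A3 -> 0 | 0 A3 0; A2 -> 1 A2' | A3 A2 3 A2'; A4 -> 0 A4' | 0 S S A4'; A2' -> 2 A2' | ε; A4' -> A2 A4' | ε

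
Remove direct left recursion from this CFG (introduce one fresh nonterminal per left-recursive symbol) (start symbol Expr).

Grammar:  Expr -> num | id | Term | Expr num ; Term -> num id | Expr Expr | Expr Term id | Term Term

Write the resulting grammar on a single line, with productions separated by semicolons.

Directly left-recursive nonterminals: Expr, Term.
For Expr: α = {num}, β = {num, id, Term}. Rewrite as Expr → β Expr1 and Expr1 → α Expr1 | ε.
For Term: α = {Term}, β = {num id, Expr Expr, Expr Term id}. Rewrite as Term → β Term1 and Term1 → α Term1 | ε.

Expr -> num Expr1 | id Expr1 | Term Expr1; Term -> num id Term1 | Expr Expr Term1 | Expr Term id Term1; Expr1 -> num Expr1 | epsilon; Term1 -> Term Term1 | epsilon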